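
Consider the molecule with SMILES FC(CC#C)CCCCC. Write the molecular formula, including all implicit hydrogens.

Walk through each heavy atom and fill implicit hydrogens from standard valence (C 4, N 3, O 2, S 2, halogen 1):
  atom 1: F (halogen, monovalent) → 0 H
  atom 2: C, bond orders sum to 3 (valence 4) → 1 H
  atom 3: C, bond orders sum to 2 (valence 4) → 2 H
  atom 4: C, bond orders sum to 4 (valence 4) → 0 H
  atom 5: C, bond orders sum to 3 (valence 4) → 1 H
  atom 6: C, bond orders sum to 2 (valence 4) → 2 H
  atom 7: C, bond orders sum to 2 (valence 4) → 2 H
  atom 8: C, bond orders sum to 2 (valence 4) → 2 H
  atom 9: C, bond orders sum to 2 (valence 4) → 2 H
  atom 10: C, bond orders sum to 1 (valence 4) → 3 H
Totals → C:9, H:15, F:1.

C9H15F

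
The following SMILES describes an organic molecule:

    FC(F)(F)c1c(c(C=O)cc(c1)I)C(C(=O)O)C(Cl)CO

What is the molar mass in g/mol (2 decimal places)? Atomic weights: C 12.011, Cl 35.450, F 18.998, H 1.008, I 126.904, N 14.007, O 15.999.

First, the molecular formula is C12H9ClF3IO4 (counting implicit H from valence).
  C: 12 × 12.011 = 144.132
  Cl: 1 × 35.450 = 35.450
  F: 3 × 18.998 = 56.994
  H: 9 × 1.008 = 9.072
  I: 1 × 126.904 = 126.904
  O: 4 × 15.999 = 63.996
Sum: 12×12.011 + 1×35.450 + 3×18.998 + 9×1.008 + 1×126.904 + 4×15.999 = 436.548 → 436.55 g/mol.

436.55 g/mol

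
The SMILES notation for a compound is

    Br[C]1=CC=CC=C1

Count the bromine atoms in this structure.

1

Scan the SMILES for Br atoms (remember two-letter symbols like Cl and Br are single atoms).
Bromine count: 1.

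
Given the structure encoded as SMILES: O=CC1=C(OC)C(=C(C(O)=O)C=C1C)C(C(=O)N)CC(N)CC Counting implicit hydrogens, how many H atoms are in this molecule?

Walk through each heavy atom and fill implicit hydrogens from standard valence (C 4, N 3, O 2, S 2, halogen 1):
  atom 1: O, bond orders sum to 2 (valence 2) → 0 H
  atom 2: C, bond orders sum to 3 (valence 4) → 1 H
  atom 3: C, bond orders sum to 4 (valence 4) → 0 H
  atom 4: C, bond orders sum to 4 (valence 4) → 0 H
  atom 5: O, bond orders sum to 2 (valence 2) → 0 H
  atom 6: C, bond orders sum to 1 (valence 4) → 3 H
  atom 7: C, bond orders sum to 4 (valence 4) → 0 H
  atom 8: C, bond orders sum to 4 (valence 4) → 0 H
  atom 9: C, bond orders sum to 4 (valence 4) → 0 H
  atom 10: O, bond orders sum to 1 (valence 2) → 1 H
  atom 11: O, bond orders sum to 2 (valence 2) → 0 H
  atom 12: C, bond orders sum to 3 (valence 4) → 1 H
  atom 13: C, bond orders sum to 4 (valence 4) → 0 H
  atom 14: C, bond orders sum to 1 (valence 4) → 3 H
  atom 15: C, bond orders sum to 3 (valence 4) → 1 H
  atom 16: C, bond orders sum to 4 (valence 4) → 0 H
  atom 17: O, bond orders sum to 2 (valence 2) → 0 H
  atom 18: N, bond orders sum to 1 (valence 3) → 2 H
  atom 19: C, bond orders sum to 2 (valence 4) → 2 H
  atom 20: C, bond orders sum to 3 (valence 4) → 1 H
  atom 21: N, bond orders sum to 1 (valence 3) → 2 H
  atom 22: C, bond orders sum to 2 (valence 4) → 2 H
  atom 23: C, bond orders sum to 1 (valence 4) → 3 H
Total hydrogens: 22.

22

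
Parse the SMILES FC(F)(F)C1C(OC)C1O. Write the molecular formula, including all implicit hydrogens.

C5H7F3O2

Walk through each heavy atom and fill implicit hydrogens from standard valence (C 4, N 3, O 2, S 2, halogen 1):
  atom 1: F (halogen, monovalent) → 0 H
  atom 2: C, bond orders sum to 4 (valence 4) → 0 H
  atom 3: F (halogen, monovalent) → 0 H
  atom 4: F (halogen, monovalent) → 0 H
  atom 5: C, bond orders sum to 3 (valence 4) → 1 H
  atom 6: C, bond orders sum to 3 (valence 4) → 1 H
  atom 7: O, bond orders sum to 2 (valence 2) → 0 H
  atom 8: C, bond orders sum to 1 (valence 4) → 3 H
  atom 9: C, bond orders sum to 3 (valence 4) → 1 H
  atom 10: O, bond orders sum to 1 (valence 2) → 1 H
Totals → C:5, H:7, F:3, O:2.
In Hill order: C5H7F3O2.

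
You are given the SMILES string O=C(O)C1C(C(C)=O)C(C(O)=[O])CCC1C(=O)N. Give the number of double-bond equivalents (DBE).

5

Degree of unsaturation = (number of rings) + (number of π bonds).
Ring closures in the SMILES: 1.
π bonds: 4 double bonds (each 1 DoU) → 4 DoU from unsaturation.
Total DoU = 1 + 4 = 5.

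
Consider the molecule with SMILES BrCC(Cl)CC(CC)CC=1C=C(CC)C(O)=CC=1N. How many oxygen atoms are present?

1

Scan the SMILES for O atoms (remember two-letter symbols like Cl and Br are single atoms).
Oxygen count: 1.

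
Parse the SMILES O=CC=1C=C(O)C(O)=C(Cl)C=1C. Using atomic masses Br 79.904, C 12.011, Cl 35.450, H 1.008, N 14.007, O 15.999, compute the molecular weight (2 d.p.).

186.59 g/mol

First, the molecular formula is C8H7ClO3 (counting implicit H from valence).
  C: 8 × 12.011 = 96.088
  Cl: 1 × 35.450 = 35.450
  H: 7 × 1.008 = 7.056
  O: 3 × 15.999 = 47.997
Sum: 8×12.011 + 1×35.450 + 7×1.008 + 3×15.999 = 186.591 → 186.59 g/mol.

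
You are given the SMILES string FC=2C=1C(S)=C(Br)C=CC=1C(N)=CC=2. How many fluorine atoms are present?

1

Scan the SMILES for F atoms (remember two-letter symbols like Cl and Br are single atoms).
Fluorine count: 1.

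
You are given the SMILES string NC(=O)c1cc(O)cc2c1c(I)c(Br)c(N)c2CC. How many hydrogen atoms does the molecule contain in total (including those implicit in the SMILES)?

Walk through each heavy atom and fill implicit hydrogens from standard valence (C 4, N 3, O 2, S 2, halogen 1); for lowercase aromatic atoms, an aromatic c carries 1 H when it has two neighbours and 0 H with three, and aromatic n carries 0 H:
  atom 1: N, bond orders sum to 1 (valence 3) → 2 H
  atom 2: C, bond orders sum to 4 (valence 4) → 0 H
  atom 3: O, bond orders sum to 2 (valence 2) → 0 H
  atom 4: aromatic c, 3 neighbours → 0 H
  atom 5: aromatic c, 2 neighbours → 1 H
  atom 6: aromatic c, 3 neighbours → 0 H
  atom 7: O, bond orders sum to 1 (valence 2) → 1 H
  atom 8: aromatic c, 2 neighbours → 1 H
  atom 9: aromatic c, 3 neighbours → 0 H
  atom 10: aromatic c, 3 neighbours → 0 H
  atom 11: aromatic c, 3 neighbours → 0 H
  atom 12: I (halogen, monovalent) → 0 H
  atom 13: aromatic c, 3 neighbours → 0 H
  atom 14: Br (halogen, monovalent) → 0 H
  atom 15: aromatic c, 3 neighbours → 0 H
  atom 16: N, bond orders sum to 1 (valence 3) → 2 H
  atom 17: aromatic c, 3 neighbours → 0 H
  atom 18: C, bond orders sum to 2 (valence 4) → 2 H
  atom 19: C, bond orders sum to 1 (valence 4) → 3 H
Total hydrogens: 12.

12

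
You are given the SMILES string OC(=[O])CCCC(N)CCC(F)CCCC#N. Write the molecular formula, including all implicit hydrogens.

Walk through each heavy atom and fill implicit hydrogens from standard valence (C 4, N 3, O 2, S 2, halogen 1):
  atom 1: O, bond orders sum to 1 (valence 2) → 1 H
  atom 2: C, bond orders sum to 4 (valence 4) → 0 H
  atom 3: O with explicit H count 0
  atom 4: C, bond orders sum to 2 (valence 4) → 2 H
  atom 5: C, bond orders sum to 2 (valence 4) → 2 H
  atom 6: C, bond orders sum to 2 (valence 4) → 2 H
  atom 7: C, bond orders sum to 3 (valence 4) → 1 H
  atom 8: N, bond orders sum to 1 (valence 3) → 2 H
  atom 9: C, bond orders sum to 2 (valence 4) → 2 H
  atom 10: C, bond orders sum to 2 (valence 4) → 2 H
  atom 11: C, bond orders sum to 3 (valence 4) → 1 H
  atom 12: F (halogen, monovalent) → 0 H
  atom 13: C, bond orders sum to 2 (valence 4) → 2 H
  atom 14: C, bond orders sum to 2 (valence 4) → 2 H
  atom 15: C, bond orders sum to 2 (valence 4) → 2 H
  atom 16: C, bond orders sum to 4 (valence 4) → 0 H
  atom 17: N, bond orders sum to 3 (valence 3) → 0 H
Totals → C:12, H:21, F:1, N:2, O:2.

C12H21FN2O2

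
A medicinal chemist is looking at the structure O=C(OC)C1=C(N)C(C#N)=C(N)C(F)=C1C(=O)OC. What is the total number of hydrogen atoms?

Walk through each heavy atom and fill implicit hydrogens from standard valence (C 4, N 3, O 2, S 2, halogen 1):
  atom 1: O, bond orders sum to 2 (valence 2) → 0 H
  atom 2: C, bond orders sum to 4 (valence 4) → 0 H
  atom 3: O, bond orders sum to 2 (valence 2) → 0 H
  atom 4: C, bond orders sum to 1 (valence 4) → 3 H
  atom 5: C, bond orders sum to 4 (valence 4) → 0 H
  atom 6: C, bond orders sum to 4 (valence 4) → 0 H
  atom 7: N, bond orders sum to 1 (valence 3) → 2 H
  atom 8: C, bond orders sum to 4 (valence 4) → 0 H
  atom 9: C, bond orders sum to 4 (valence 4) → 0 H
  atom 10: N, bond orders sum to 3 (valence 3) → 0 H
  atom 11: C, bond orders sum to 4 (valence 4) → 0 H
  atom 12: N, bond orders sum to 1 (valence 3) → 2 H
  atom 13: C, bond orders sum to 4 (valence 4) → 0 H
  atom 14: F (halogen, monovalent) → 0 H
  atom 15: C, bond orders sum to 4 (valence 4) → 0 H
  atom 16: C, bond orders sum to 4 (valence 4) → 0 H
  atom 17: O, bond orders sum to 2 (valence 2) → 0 H
  atom 18: O, bond orders sum to 2 (valence 2) → 0 H
  atom 19: C, bond orders sum to 1 (valence 4) → 3 H
Total hydrogens: 10.

10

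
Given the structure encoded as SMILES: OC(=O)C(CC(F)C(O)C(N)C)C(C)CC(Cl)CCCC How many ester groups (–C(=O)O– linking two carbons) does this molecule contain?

Scan the SMILES for the ester motif — none present.
Groups that are present: 1 carboxylic acid, 1 hydroxyl, 1 primary amine.

0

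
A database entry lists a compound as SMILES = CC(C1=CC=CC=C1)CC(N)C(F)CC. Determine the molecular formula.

Walk through each heavy atom and fill implicit hydrogens from standard valence (C 4, N 3, O 2, S 2, halogen 1):
  atom 1: C, bond orders sum to 1 (valence 4) → 3 H
  atom 2: C, bond orders sum to 3 (valence 4) → 1 H
  atom 3: C, bond orders sum to 4 (valence 4) → 0 H
  atom 4: C, bond orders sum to 3 (valence 4) → 1 H
  atom 5: C, bond orders sum to 3 (valence 4) → 1 H
  atom 6: C, bond orders sum to 3 (valence 4) → 1 H
  atom 7: C, bond orders sum to 3 (valence 4) → 1 H
  atom 8: C, bond orders sum to 3 (valence 4) → 1 H
  atom 9: C, bond orders sum to 2 (valence 4) → 2 H
  atom 10: C, bond orders sum to 3 (valence 4) → 1 H
  atom 11: N, bond orders sum to 1 (valence 3) → 2 H
  atom 12: C, bond orders sum to 3 (valence 4) → 1 H
  atom 13: F (halogen, monovalent) → 0 H
  atom 14: C, bond orders sum to 2 (valence 4) → 2 H
  atom 15: C, bond orders sum to 1 (valence 4) → 3 H
Totals → C:13, H:20, F:1, N:1.
In Hill order: C13H20FN.

C13H20FN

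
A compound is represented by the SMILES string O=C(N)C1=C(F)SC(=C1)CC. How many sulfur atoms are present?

Scan the SMILES for S atoms (remember two-letter symbols like Cl and Br are single atoms).
Sulfur count: 1.

1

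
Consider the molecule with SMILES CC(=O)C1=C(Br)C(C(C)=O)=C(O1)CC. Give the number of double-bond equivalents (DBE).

Degree of unsaturation = (number of rings) + (number of π bonds).
Ring closures in the SMILES: 1.
π bonds: 4 double bonds (each 1 DoU) → 4 DoU from unsaturation.
Total DoU = 1 + 4 = 5.

5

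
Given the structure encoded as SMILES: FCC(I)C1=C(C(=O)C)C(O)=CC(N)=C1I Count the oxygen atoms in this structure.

2

Scan the SMILES for O atoms (remember two-letter symbols like Cl and Br are single atoms).
Oxygen count: 2.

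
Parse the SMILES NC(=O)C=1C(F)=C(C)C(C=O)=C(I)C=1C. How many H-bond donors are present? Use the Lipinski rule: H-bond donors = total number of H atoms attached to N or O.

Donors: find every N or O and count the H atoms it carries.
  atom 1 (N): bond orders sum to 1 → 2 H
  atom 3 (O): bond orders sum to 2 → 0 H
  atom 11 (O): bond orders sum to 2 → 0 H
Lipinski HBD = 2.

2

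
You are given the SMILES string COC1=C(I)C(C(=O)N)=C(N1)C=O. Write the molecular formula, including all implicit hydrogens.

Walk through each heavy atom and fill implicit hydrogens from standard valence (C 4, N 3, O 2, S 2, halogen 1):
  atom 1: C, bond orders sum to 1 (valence 4) → 3 H
  atom 2: O, bond orders sum to 2 (valence 2) → 0 H
  atom 3: C, bond orders sum to 4 (valence 4) → 0 H
  atom 4: C, bond orders sum to 4 (valence 4) → 0 H
  atom 5: I (halogen, monovalent) → 0 H
  atom 6: C, bond orders sum to 4 (valence 4) → 0 H
  atom 7: C, bond orders sum to 4 (valence 4) → 0 H
  atom 8: O, bond orders sum to 2 (valence 2) → 0 H
  atom 9: N, bond orders sum to 1 (valence 3) → 2 H
  atom 10: C, bond orders sum to 4 (valence 4) → 0 H
  atom 11: N, bond orders sum to 2 (valence 3) → 1 H
  atom 12: C, bond orders sum to 3 (valence 4) → 1 H
  atom 13: O, bond orders sum to 2 (valence 2) → 0 H
Totals → C:7, H:7, I:1, N:2, O:3.
In Hill order: C7H7IN2O3.

C7H7IN2O3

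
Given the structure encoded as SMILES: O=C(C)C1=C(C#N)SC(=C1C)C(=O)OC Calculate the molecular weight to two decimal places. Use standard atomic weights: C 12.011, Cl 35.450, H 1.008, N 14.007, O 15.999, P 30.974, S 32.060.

First, the molecular formula is C10H9NO3S (counting implicit H from valence).
  C: 10 × 12.011 = 120.110
  H: 9 × 1.008 = 9.072
  N: 1 × 14.007 = 14.007
  O: 3 × 15.999 = 47.997
  S: 1 × 32.060 = 32.060
Sum: 10×12.011 + 9×1.008 + 1×14.007 + 3×15.999 + 1×32.060 = 223.246 → 223.25 g/mol.

223.25 g/mol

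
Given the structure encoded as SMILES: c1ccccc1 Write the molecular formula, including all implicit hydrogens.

C6H6

Walk through each heavy atom and fill implicit hydrogens from standard valence (C 4, N 3, O 2, S 2, halogen 1); for lowercase aromatic atoms, an aromatic c carries 1 H when it has two neighbours and 0 H with three, and aromatic n carries 0 H:
  atom 1: aromatic c, 2 neighbours → 1 H
  atom 2: aromatic c, 2 neighbours → 1 H
  atom 3: aromatic c, 2 neighbours → 1 H
  atom 4: aromatic c, 2 neighbours → 1 H
  atom 5: aromatic c, 2 neighbours → 1 H
  atom 6: aromatic c, 2 neighbours → 1 H
Totals → C:6, H:6.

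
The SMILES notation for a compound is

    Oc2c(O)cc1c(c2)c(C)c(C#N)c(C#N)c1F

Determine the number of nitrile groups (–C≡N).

2

The nitrile motif appears at heavy-atom positions 12, 15 in the SMILES.
Other groups present: 2 hydroxyl.
Nitrile count: 2.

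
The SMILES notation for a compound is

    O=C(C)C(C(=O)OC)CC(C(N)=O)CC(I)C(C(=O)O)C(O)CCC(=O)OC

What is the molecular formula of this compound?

C17H26INO9

Walk through each heavy atom and fill implicit hydrogens from standard valence (C 4, N 3, O 2, S 2, halogen 1):
  atom 1: O, bond orders sum to 2 (valence 2) → 0 H
  atom 2: C, bond orders sum to 4 (valence 4) → 0 H
  atom 3: C, bond orders sum to 1 (valence 4) → 3 H
  atom 4: C, bond orders sum to 3 (valence 4) → 1 H
  atom 5: C, bond orders sum to 4 (valence 4) → 0 H
  atom 6: O, bond orders sum to 2 (valence 2) → 0 H
  atom 7: O, bond orders sum to 2 (valence 2) → 0 H
  atom 8: C, bond orders sum to 1 (valence 4) → 3 H
  atom 9: C, bond orders sum to 2 (valence 4) → 2 H
  atom 10: C, bond orders sum to 3 (valence 4) → 1 H
  atom 11: C, bond orders sum to 4 (valence 4) → 0 H
  atom 12: N, bond orders sum to 1 (valence 3) → 2 H
  atom 13: O, bond orders sum to 2 (valence 2) → 0 H
  atom 14: C, bond orders sum to 2 (valence 4) → 2 H
  atom 15: C, bond orders sum to 3 (valence 4) → 1 H
  atom 16: I (halogen, monovalent) → 0 H
  atom 17: C, bond orders sum to 3 (valence 4) → 1 H
  atom 18: C, bond orders sum to 4 (valence 4) → 0 H
  atom 19: O, bond orders sum to 2 (valence 2) → 0 H
  atom 20: O, bond orders sum to 1 (valence 2) → 1 H
  atom 21: C, bond orders sum to 3 (valence 4) → 1 H
  atom 22: O, bond orders sum to 1 (valence 2) → 1 H
  atom 23: C, bond orders sum to 2 (valence 4) → 2 H
  atom 24: C, bond orders sum to 2 (valence 4) → 2 H
  atom 25: C, bond orders sum to 4 (valence 4) → 0 H
  atom 26: O, bond orders sum to 2 (valence 2) → 0 H
  atom 27: O, bond orders sum to 2 (valence 2) → 0 H
  atom 28: C, bond orders sum to 1 (valence 4) → 3 H
Totals → C:17, H:26, I:1, N:1, O:9.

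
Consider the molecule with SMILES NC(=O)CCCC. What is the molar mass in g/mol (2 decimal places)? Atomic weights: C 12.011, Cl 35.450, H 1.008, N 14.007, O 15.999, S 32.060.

101.15 g/mol

First, the molecular formula is C5H11NO (counting implicit H from valence).
  C: 5 × 12.011 = 60.055
  H: 11 × 1.008 = 11.088
  N: 1 × 14.007 = 14.007
  O: 1 × 15.999 = 15.999
Sum: 5×12.011 + 11×1.008 + 1×14.007 + 1×15.999 = 101.149 → 101.15 g/mol.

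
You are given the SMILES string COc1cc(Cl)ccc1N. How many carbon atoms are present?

7

Count every carbon token in the SMILES (each C, including those in ring-closure positions and inside branches).
Carbon count: 7.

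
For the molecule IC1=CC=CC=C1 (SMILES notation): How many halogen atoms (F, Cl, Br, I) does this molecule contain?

1

Halogen atoms appear at heavy-atom position 1 (1×I).
Halogen count: 1.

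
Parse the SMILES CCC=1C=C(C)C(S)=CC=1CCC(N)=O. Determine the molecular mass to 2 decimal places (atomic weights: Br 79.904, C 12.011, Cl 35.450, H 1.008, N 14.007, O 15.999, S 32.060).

223.33 g/mol

First, the molecular formula is C12H17NOS (counting implicit H from valence).
  C: 12 × 12.011 = 144.132
  H: 17 × 1.008 = 17.136
  N: 1 × 14.007 = 14.007
  O: 1 × 15.999 = 15.999
  S: 1 × 32.060 = 32.060
Sum: 12×12.011 + 17×1.008 + 1×14.007 + 1×15.999 + 1×32.060 = 223.334 → 223.33 g/mol.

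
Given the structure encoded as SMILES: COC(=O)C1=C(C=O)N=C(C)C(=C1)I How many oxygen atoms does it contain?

3

Scan the SMILES for O atoms (remember two-letter symbols like Cl and Br are single atoms).
Oxygen count: 3.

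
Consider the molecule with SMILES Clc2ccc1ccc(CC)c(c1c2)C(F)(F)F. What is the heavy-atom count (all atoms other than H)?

Every atom symbol written in the SMILES (organic subset) is one heavy atom; implicit H are not written.
Heavy atoms by element → C:13, Cl:1, F:3.
Total: 17.

17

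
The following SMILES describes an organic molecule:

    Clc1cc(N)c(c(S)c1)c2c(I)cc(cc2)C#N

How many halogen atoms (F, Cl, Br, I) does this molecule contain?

2

Halogen atoms appear at heavy-atom positions 1, 12 (1×Cl, 1×I).
Other groups present: 1 nitrile, 1 primary amine, 1 thiol.
Halogen count: 2.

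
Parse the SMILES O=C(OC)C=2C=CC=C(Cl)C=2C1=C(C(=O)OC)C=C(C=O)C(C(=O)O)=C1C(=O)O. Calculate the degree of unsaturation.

13

Molecular formula: C19H13ClO9.
DoU = (2C + 2 + N − H − X) / 2, where X is the halogen count and O/S are ignored.
    = (2·19 + 2 + 0 − 13 − 1) / 2 = 26 / 2 = 13.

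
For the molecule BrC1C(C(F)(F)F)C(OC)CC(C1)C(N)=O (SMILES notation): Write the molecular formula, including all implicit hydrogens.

Walk through each heavy atom and fill implicit hydrogens from standard valence (C 4, N 3, O 2, S 2, halogen 1):
  atom 1: Br (halogen, monovalent) → 0 H
  atom 2: C, bond orders sum to 3 (valence 4) → 1 H
  atom 3: C, bond orders sum to 3 (valence 4) → 1 H
  atom 4: C, bond orders sum to 4 (valence 4) → 0 H
  atom 5: F (halogen, monovalent) → 0 H
  atom 6: F (halogen, monovalent) → 0 H
  atom 7: F (halogen, monovalent) → 0 H
  atom 8: C, bond orders sum to 3 (valence 4) → 1 H
  atom 9: O, bond orders sum to 2 (valence 2) → 0 H
  atom 10: C, bond orders sum to 1 (valence 4) → 3 H
  atom 11: C, bond orders sum to 2 (valence 4) → 2 H
  atom 12: C, bond orders sum to 3 (valence 4) → 1 H
  atom 13: C, bond orders sum to 2 (valence 4) → 2 H
  atom 14: C, bond orders sum to 4 (valence 4) → 0 H
  atom 15: N, bond orders sum to 1 (valence 3) → 2 H
  atom 16: O, bond orders sum to 2 (valence 2) → 0 H
Totals → C:9, H:13, Br:1, F:3, N:1, O:2.

C9H13BrF3NO2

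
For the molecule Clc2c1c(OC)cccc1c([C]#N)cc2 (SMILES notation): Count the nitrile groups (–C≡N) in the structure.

The nitrile motif appears at heavy-atom position 12 in the SMILES.
Other groups present: 1 ether.
Nitrile count: 1.

1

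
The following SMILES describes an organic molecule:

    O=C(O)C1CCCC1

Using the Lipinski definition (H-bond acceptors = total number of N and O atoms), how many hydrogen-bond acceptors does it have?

2

N atoms: 0; O atoms: 2.
Lipinski HBA = 0 + 2 = 2.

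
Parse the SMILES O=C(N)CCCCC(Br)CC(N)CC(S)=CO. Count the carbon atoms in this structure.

Count every carbon token in the SMILES (each C, including those in ring-closure positions and inside branches).
Carbon count: 11.

11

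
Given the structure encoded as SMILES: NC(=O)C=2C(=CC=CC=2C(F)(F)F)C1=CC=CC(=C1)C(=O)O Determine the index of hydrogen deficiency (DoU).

Degree of unsaturation = (number of rings) + (number of π bonds).
Ring closures in the SMILES: 2.
π bonds: 8 double bonds (each 1 DoU) → 8 DoU from unsaturation.
Total DoU = 2 + 8 = 10.

10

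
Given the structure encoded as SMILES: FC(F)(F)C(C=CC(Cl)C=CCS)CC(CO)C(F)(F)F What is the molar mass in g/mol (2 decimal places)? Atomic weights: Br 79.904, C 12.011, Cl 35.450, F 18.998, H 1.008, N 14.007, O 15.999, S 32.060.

First, the molecular formula is C12H15ClF6OS (counting implicit H from valence).
  C: 12 × 12.011 = 144.132
  Cl: 1 × 35.450 = 35.450
  F: 6 × 18.998 = 113.988
  H: 15 × 1.008 = 15.120
  O: 1 × 15.999 = 15.999
  S: 1 × 32.060 = 32.060
Sum: 12×12.011 + 1×35.450 + 6×18.998 + 15×1.008 + 1×15.999 + 1×32.060 = 356.749 → 356.75 g/mol.

356.75 g/mol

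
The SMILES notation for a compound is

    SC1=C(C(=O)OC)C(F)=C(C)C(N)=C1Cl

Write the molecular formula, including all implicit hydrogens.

Walk through each heavy atom and fill implicit hydrogens from standard valence (C 4, N 3, O 2, S 2, halogen 1):
  atom 1: S, bond orders sum to 1 (valence 2) → 1 H
  atom 2: C, bond orders sum to 4 (valence 4) → 0 H
  atom 3: C, bond orders sum to 4 (valence 4) → 0 H
  atom 4: C, bond orders sum to 4 (valence 4) → 0 H
  atom 5: O, bond orders sum to 2 (valence 2) → 0 H
  atom 6: O, bond orders sum to 2 (valence 2) → 0 H
  atom 7: C, bond orders sum to 1 (valence 4) → 3 H
  atom 8: C, bond orders sum to 4 (valence 4) → 0 H
  atom 9: F (halogen, monovalent) → 0 H
  atom 10: C, bond orders sum to 4 (valence 4) → 0 H
  atom 11: C, bond orders sum to 1 (valence 4) → 3 H
  atom 12: C, bond orders sum to 4 (valence 4) → 0 H
  atom 13: N, bond orders sum to 1 (valence 3) → 2 H
  atom 14: C, bond orders sum to 4 (valence 4) → 0 H
  atom 15: Cl (halogen, monovalent) → 0 H
Totals → C:9, H:9, Cl:1, F:1, N:1, O:2, S:1.
In Hill order: C9H9ClFNO2S.

C9H9ClFNO2S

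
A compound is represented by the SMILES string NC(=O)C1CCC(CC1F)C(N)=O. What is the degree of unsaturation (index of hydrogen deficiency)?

3

Degree of unsaturation = (number of rings) + (number of π bonds).
Ring closures in the SMILES: 1.
π bonds: 2 double bonds (each 1 DoU) → 2 DoU from unsaturation.
Total DoU = 1 + 2 = 3.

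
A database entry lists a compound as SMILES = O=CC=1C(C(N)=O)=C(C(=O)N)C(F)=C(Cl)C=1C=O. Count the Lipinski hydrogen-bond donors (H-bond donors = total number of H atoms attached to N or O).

4

Donors: find every N or O and count the H atoms it carries.
  atom 1 (O): bond orders sum to 2 → 0 H
  atom 6 (N): bond orders sum to 1 → 2 H
  atom 7 (O): bond orders sum to 2 → 0 H
  atom 10 (O): bond orders sum to 2 → 0 H
  atom 11 (N): bond orders sum to 1 → 2 H
  atom 18 (O): bond orders sum to 2 → 0 H
Lipinski HBD = 4.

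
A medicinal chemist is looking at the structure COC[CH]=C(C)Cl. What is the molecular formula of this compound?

C5H9ClO

Walk through each heavy atom and fill implicit hydrogens from standard valence (C 4, N 3, O 2, S 2, halogen 1):
  atom 1: C, bond orders sum to 1 (valence 4) → 3 H
  atom 2: O, bond orders sum to 2 (valence 2) → 0 H
  atom 3: C, bond orders sum to 2 (valence 4) → 2 H
  atom 4: C with explicit H count 1
  atom 5: C, bond orders sum to 4 (valence 4) → 0 H
  atom 6: C, bond orders sum to 1 (valence 4) → 3 H
  atom 7: Cl (halogen, monovalent) → 0 H
Totals → C:5, H:9, Cl:1, O:1.
In Hill order: C5H9ClO.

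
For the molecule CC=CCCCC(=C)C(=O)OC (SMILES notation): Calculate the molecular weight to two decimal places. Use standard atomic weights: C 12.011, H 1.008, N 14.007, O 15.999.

168.24 g/mol

First, the molecular formula is C10H16O2 (counting implicit H from valence).
  C: 10 × 12.011 = 120.110
  H: 16 × 1.008 = 16.128
  O: 2 × 15.999 = 31.998
Sum: 10×12.011 + 16×1.008 + 2×15.999 = 168.236 → 168.24 g/mol.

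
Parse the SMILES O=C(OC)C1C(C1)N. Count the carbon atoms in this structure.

Count every carbon token in the SMILES (each C, including those in ring-closure positions and inside branches).
Carbon count: 5.

5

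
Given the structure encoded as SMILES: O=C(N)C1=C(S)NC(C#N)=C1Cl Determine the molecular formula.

Walk through each heavy atom and fill implicit hydrogens from standard valence (C 4, N 3, O 2, S 2, halogen 1):
  atom 1: O, bond orders sum to 2 (valence 2) → 0 H
  atom 2: C, bond orders sum to 4 (valence 4) → 0 H
  atom 3: N, bond orders sum to 1 (valence 3) → 2 H
  atom 4: C, bond orders sum to 4 (valence 4) → 0 H
  atom 5: C, bond orders sum to 4 (valence 4) → 0 H
  atom 6: S, bond orders sum to 1 (valence 2) → 1 H
  atom 7: N, bond orders sum to 2 (valence 3) → 1 H
  atom 8: C, bond orders sum to 4 (valence 4) → 0 H
  atom 9: C, bond orders sum to 4 (valence 4) → 0 H
  atom 10: N, bond orders sum to 3 (valence 3) → 0 H
  atom 11: C, bond orders sum to 4 (valence 4) → 0 H
  atom 12: Cl (halogen, monovalent) → 0 H
Totals → C:6, H:4, Cl:1, N:3, O:1, S:1.
In Hill order: C6H4ClN3OS.

C6H4ClN3OS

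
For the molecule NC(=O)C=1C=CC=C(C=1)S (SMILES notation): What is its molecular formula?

C7H7NOS

Walk through each heavy atom and fill implicit hydrogens from standard valence (C 4, N 3, O 2, S 2, halogen 1):
  atom 1: N, bond orders sum to 1 (valence 3) → 2 H
  atom 2: C, bond orders sum to 4 (valence 4) → 0 H
  atom 3: O, bond orders sum to 2 (valence 2) → 0 H
  atom 4: C, bond orders sum to 4 (valence 4) → 0 H
  atom 5: C, bond orders sum to 3 (valence 4) → 1 H
  atom 6: C, bond orders sum to 3 (valence 4) → 1 H
  atom 7: C, bond orders sum to 3 (valence 4) → 1 H
  atom 8: C, bond orders sum to 4 (valence 4) → 0 H
  atom 9: C, bond orders sum to 3 (valence 4) → 1 H
  atom 10: S, bond orders sum to 1 (valence 2) → 1 H
Totals → C:7, H:7, N:1, O:1, S:1.
In Hill order: C7H7NOS.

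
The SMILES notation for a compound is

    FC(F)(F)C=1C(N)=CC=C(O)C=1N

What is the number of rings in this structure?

In SMILES, each pair of matching ring-closure digits denotes one ring-closing bond; the number of such bonds equals the number of independent rings.
Ring-closure bonds here: 1.

1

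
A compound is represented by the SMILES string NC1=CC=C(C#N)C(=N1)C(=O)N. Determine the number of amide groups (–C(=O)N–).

1

The amide motif appears at heavy-atom position 10 in the SMILES.
Other groups present: 1 nitrile, 1 primary amine.
Amide count: 1.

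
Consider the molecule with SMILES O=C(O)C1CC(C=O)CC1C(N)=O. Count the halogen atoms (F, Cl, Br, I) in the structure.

Scan the SMILES for the halogen motif — none present.
Groups that are present: 1 aldehyde, 1 amide, 1 carboxylic acid.

0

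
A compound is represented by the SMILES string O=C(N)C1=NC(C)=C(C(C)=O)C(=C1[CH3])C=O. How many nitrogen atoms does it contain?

Scan the SMILES for N atoms (remember two-letter symbols like Cl and Br are single atoms).
Nitrogen count: 2.

2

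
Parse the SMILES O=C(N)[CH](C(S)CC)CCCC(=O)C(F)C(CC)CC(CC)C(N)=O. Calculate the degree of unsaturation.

Degree of unsaturation = (number of rings) + (number of π bonds).
Ring closures in the SMILES: 0.
π bonds: 3 double bonds (each 1 DoU) → 3 DoU from unsaturation.
Total DoU = 0 + 3 = 3.

3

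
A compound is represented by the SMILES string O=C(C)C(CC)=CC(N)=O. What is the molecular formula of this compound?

C7H11NO2

Walk through each heavy atom and fill implicit hydrogens from standard valence (C 4, N 3, O 2, S 2, halogen 1):
  atom 1: O, bond orders sum to 2 (valence 2) → 0 H
  atom 2: C, bond orders sum to 4 (valence 4) → 0 H
  atom 3: C, bond orders sum to 1 (valence 4) → 3 H
  atom 4: C, bond orders sum to 4 (valence 4) → 0 H
  atom 5: C, bond orders sum to 2 (valence 4) → 2 H
  atom 6: C, bond orders sum to 1 (valence 4) → 3 H
  atom 7: C, bond orders sum to 3 (valence 4) → 1 H
  atom 8: C, bond orders sum to 4 (valence 4) → 0 H
  atom 9: N, bond orders sum to 1 (valence 3) → 2 H
  atom 10: O, bond orders sum to 2 (valence 2) → 0 H
Totals → C:7, H:11, N:1, O:2.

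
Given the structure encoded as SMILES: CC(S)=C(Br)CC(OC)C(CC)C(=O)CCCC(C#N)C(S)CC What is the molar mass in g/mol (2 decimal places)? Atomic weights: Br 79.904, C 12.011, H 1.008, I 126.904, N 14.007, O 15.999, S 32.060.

436.47 g/mol

First, the molecular formula is C18H30BrNO2S2 (counting implicit H from valence).
  Br: 1 × 79.904 = 79.904
  C: 18 × 12.011 = 216.198
  H: 30 × 1.008 = 30.240
  N: 1 × 14.007 = 14.007
  O: 2 × 15.999 = 31.998
  S: 2 × 32.060 = 64.120
Sum: 1×79.904 + 18×12.011 + 30×1.008 + 1×14.007 + 2×15.999 + 2×32.060 = 436.467 → 436.47 g/mol.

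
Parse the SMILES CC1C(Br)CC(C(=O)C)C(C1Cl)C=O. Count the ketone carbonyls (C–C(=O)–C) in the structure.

1

The ketone motif appears at heavy-atom position 7 in the SMILES.
Other groups present: 1 aldehyde.
Ketone count: 1.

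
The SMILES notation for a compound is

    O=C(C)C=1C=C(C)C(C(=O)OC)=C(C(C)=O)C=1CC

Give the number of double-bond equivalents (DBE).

Degree of unsaturation = (number of rings) + (number of π bonds).
Ring closures in the SMILES: 1.
π bonds: 6 double bonds (each 1 DoU) → 6 DoU from unsaturation.
Total DoU = 1 + 6 = 7.

7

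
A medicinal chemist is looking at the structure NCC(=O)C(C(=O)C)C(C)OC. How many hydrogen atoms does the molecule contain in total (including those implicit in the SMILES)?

15

Walk through each heavy atom and fill implicit hydrogens from standard valence (C 4, N 3, O 2, S 2, halogen 1):
  atom 1: N, bond orders sum to 1 (valence 3) → 2 H
  atom 2: C, bond orders sum to 2 (valence 4) → 2 H
  atom 3: C, bond orders sum to 4 (valence 4) → 0 H
  atom 4: O, bond orders sum to 2 (valence 2) → 0 H
  atom 5: C, bond orders sum to 3 (valence 4) → 1 H
  atom 6: C, bond orders sum to 4 (valence 4) → 0 H
  atom 7: O, bond orders sum to 2 (valence 2) → 0 H
  atom 8: C, bond orders sum to 1 (valence 4) → 3 H
  atom 9: C, bond orders sum to 3 (valence 4) → 1 H
  atom 10: C, bond orders sum to 1 (valence 4) → 3 H
  atom 11: O, bond orders sum to 2 (valence 2) → 0 H
  atom 12: C, bond orders sum to 1 (valence 4) → 3 H
Total hydrogens: 15.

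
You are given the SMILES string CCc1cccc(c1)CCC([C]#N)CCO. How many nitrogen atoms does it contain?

Scan the SMILES for N atoms (remember two-letter symbols like Cl and Br are single atoms).
Nitrogen count: 1.

1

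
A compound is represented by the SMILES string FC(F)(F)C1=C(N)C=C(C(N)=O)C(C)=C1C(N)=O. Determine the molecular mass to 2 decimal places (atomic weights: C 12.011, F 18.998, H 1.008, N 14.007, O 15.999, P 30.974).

First, the molecular formula is C10H10F3N3O2 (counting implicit H from valence).
  C: 10 × 12.011 = 120.110
  F: 3 × 18.998 = 56.994
  H: 10 × 1.008 = 10.080
  N: 3 × 14.007 = 42.021
  O: 2 × 15.999 = 31.998
Sum: 10×12.011 + 3×18.998 + 10×1.008 + 3×14.007 + 2×15.999 = 261.203 → 261.20 g/mol.

261.20 g/mol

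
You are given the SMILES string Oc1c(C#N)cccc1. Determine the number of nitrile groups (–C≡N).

The nitrile motif appears at heavy-atom position 4 in the SMILES.
Other groups present: 1 hydroxyl.
Nitrile count: 1.

1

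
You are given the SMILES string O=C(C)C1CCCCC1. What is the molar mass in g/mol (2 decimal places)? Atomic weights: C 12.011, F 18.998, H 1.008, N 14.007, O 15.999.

First, the molecular formula is C8H14O (counting implicit H from valence).
  C: 8 × 12.011 = 96.088
  H: 14 × 1.008 = 14.112
  O: 1 × 15.999 = 15.999
Sum: 8×12.011 + 14×1.008 + 1×15.999 = 126.199 → 126.20 g/mol.

126.20 g/mol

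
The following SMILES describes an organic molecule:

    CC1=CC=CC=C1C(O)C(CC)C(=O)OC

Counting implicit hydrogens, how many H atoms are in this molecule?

Walk through each heavy atom and fill implicit hydrogens from standard valence (C 4, N 3, O 2, S 2, halogen 1):
  atom 1: C, bond orders sum to 1 (valence 4) → 3 H
  atom 2: C, bond orders sum to 4 (valence 4) → 0 H
  atom 3: C, bond orders sum to 3 (valence 4) → 1 H
  atom 4: C, bond orders sum to 3 (valence 4) → 1 H
  atom 5: C, bond orders sum to 3 (valence 4) → 1 H
  atom 6: C, bond orders sum to 3 (valence 4) → 1 H
  atom 7: C, bond orders sum to 4 (valence 4) → 0 H
  atom 8: C, bond orders sum to 3 (valence 4) → 1 H
  atom 9: O, bond orders sum to 1 (valence 2) → 1 H
  atom 10: C, bond orders sum to 3 (valence 4) → 1 H
  atom 11: C, bond orders sum to 2 (valence 4) → 2 H
  atom 12: C, bond orders sum to 1 (valence 4) → 3 H
  atom 13: C, bond orders sum to 4 (valence 4) → 0 H
  atom 14: O, bond orders sum to 2 (valence 2) → 0 H
  atom 15: O, bond orders sum to 2 (valence 2) → 0 H
  atom 16: C, bond orders sum to 1 (valence 4) → 3 H
Total hydrogens: 18.

18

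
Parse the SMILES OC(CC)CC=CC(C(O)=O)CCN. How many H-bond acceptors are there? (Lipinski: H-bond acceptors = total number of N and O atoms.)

4

N atoms: 1; O atoms: 3.
Lipinski HBA = 1 + 3 = 4.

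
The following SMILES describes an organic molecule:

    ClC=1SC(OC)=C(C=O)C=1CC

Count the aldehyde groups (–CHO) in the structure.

1

The aldehyde motif appears at heavy-atom position 8 in the SMILES.
Other groups present: 1 ether.
Aldehyde count: 1.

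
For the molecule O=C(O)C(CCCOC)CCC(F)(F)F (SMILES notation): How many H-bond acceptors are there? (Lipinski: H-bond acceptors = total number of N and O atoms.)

N atoms: 0; O atoms: 3.
Lipinski HBA = 0 + 3 = 3.

3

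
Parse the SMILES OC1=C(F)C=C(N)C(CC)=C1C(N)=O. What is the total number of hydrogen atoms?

11

Walk through each heavy atom and fill implicit hydrogens from standard valence (C 4, N 3, O 2, S 2, halogen 1):
  atom 1: O, bond orders sum to 1 (valence 2) → 1 H
  atom 2: C, bond orders sum to 4 (valence 4) → 0 H
  atom 3: C, bond orders sum to 4 (valence 4) → 0 H
  atom 4: F (halogen, monovalent) → 0 H
  atom 5: C, bond orders sum to 3 (valence 4) → 1 H
  atom 6: C, bond orders sum to 4 (valence 4) → 0 H
  atom 7: N, bond orders sum to 1 (valence 3) → 2 H
  atom 8: C, bond orders sum to 4 (valence 4) → 0 H
  atom 9: C, bond orders sum to 2 (valence 4) → 2 H
  atom 10: C, bond orders sum to 1 (valence 4) → 3 H
  atom 11: C, bond orders sum to 4 (valence 4) → 0 H
  atom 12: C, bond orders sum to 4 (valence 4) → 0 H
  atom 13: N, bond orders sum to 1 (valence 3) → 2 H
  atom 14: O, bond orders sum to 2 (valence 2) → 0 H
Total hydrogens: 11.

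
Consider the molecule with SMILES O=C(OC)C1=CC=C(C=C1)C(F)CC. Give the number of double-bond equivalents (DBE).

5

Degree of unsaturation = (number of rings) + (number of π bonds).
Ring closures in the SMILES: 1.
π bonds: 4 double bonds (each 1 DoU) → 4 DoU from unsaturation.
Total DoU = 1 + 4 = 5.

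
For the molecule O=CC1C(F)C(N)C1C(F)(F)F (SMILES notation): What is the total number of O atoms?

1

Scan the SMILES for O atoms (remember two-letter symbols like Cl and Br are single atoms).
Oxygen count: 1.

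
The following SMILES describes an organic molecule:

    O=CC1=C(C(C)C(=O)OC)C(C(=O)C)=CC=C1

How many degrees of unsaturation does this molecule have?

7

Molecular formula: C13H14O4.
DoU = (2C + 2 + N − H − X) / 2, where X is the halogen count and O/S are ignored.
    = (2·13 + 2 + 0 − 14 − 0) / 2 = 14 / 2 = 7.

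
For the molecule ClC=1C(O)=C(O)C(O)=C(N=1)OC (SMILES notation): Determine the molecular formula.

C6H6ClNO4

Walk through each heavy atom and fill implicit hydrogens from standard valence (C 4, N 3, O 2, S 2, halogen 1):
  atom 1: Cl (halogen, monovalent) → 0 H
  atom 2: C, bond orders sum to 4 (valence 4) → 0 H
  atom 3: C, bond orders sum to 4 (valence 4) → 0 H
  atom 4: O, bond orders sum to 1 (valence 2) → 1 H
  atom 5: C, bond orders sum to 4 (valence 4) → 0 H
  atom 6: O, bond orders sum to 1 (valence 2) → 1 H
  atom 7: C, bond orders sum to 4 (valence 4) → 0 H
  atom 8: O, bond orders sum to 1 (valence 2) → 1 H
  atom 9: C, bond orders sum to 4 (valence 4) → 0 H
  atom 10: N, bond orders sum to 3 (valence 3) → 0 H
  atom 11: O, bond orders sum to 2 (valence 2) → 0 H
  atom 12: C, bond orders sum to 1 (valence 4) → 3 H
Totals → C:6, H:6, Cl:1, N:1, O:4.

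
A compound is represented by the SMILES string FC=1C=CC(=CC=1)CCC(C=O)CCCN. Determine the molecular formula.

Walk through each heavy atom and fill implicit hydrogens from standard valence (C 4, N 3, O 2, S 2, halogen 1):
  atom 1: F (halogen, monovalent) → 0 H
  atom 2: C, bond orders sum to 4 (valence 4) → 0 H
  atom 3: C, bond orders sum to 3 (valence 4) → 1 H
  atom 4: C, bond orders sum to 3 (valence 4) → 1 H
  atom 5: C, bond orders sum to 4 (valence 4) → 0 H
  atom 6: C, bond orders sum to 3 (valence 4) → 1 H
  atom 7: C, bond orders sum to 3 (valence 4) → 1 H
  atom 8: C, bond orders sum to 2 (valence 4) → 2 H
  atom 9: C, bond orders sum to 2 (valence 4) → 2 H
  atom 10: C, bond orders sum to 3 (valence 4) → 1 H
  atom 11: C, bond orders sum to 3 (valence 4) → 1 H
  atom 12: O, bond orders sum to 2 (valence 2) → 0 H
  atom 13: C, bond orders sum to 2 (valence 4) → 2 H
  atom 14: C, bond orders sum to 2 (valence 4) → 2 H
  atom 15: C, bond orders sum to 2 (valence 4) → 2 H
  atom 16: N, bond orders sum to 1 (valence 3) → 2 H
Totals → C:13, H:18, F:1, N:1, O:1.
In Hill order: C13H18FNO.

C13H18FNO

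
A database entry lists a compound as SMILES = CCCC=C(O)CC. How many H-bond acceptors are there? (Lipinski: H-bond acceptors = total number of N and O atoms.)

N atoms: 0; O atoms: 1.
Lipinski HBA = 0 + 1 = 1.

1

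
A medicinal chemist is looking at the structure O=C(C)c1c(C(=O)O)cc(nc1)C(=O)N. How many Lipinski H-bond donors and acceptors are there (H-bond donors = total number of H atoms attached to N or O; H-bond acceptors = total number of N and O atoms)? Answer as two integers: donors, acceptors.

3, 6

Donors: find every N or O and count the H atoms it carries.
  atom 1 (O): bond orders sum to 2 → 0 H
  atom 7 (O): bond orders sum to 2 → 0 H
  atom 8 (O): bond orders sum to 1 → 1 H
  atom 11 (N): bond orders sum to 3 → 0 H
  atom 14 (O): bond orders sum to 2 → 0 H
  atom 15 (N): bond orders sum to 1 → 2 H
Lipinski HBD = 3.
Acceptors: N atoms = 2, O atoms = 4 → HBA = 6.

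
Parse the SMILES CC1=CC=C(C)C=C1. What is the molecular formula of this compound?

C8H10

Walk through each heavy atom and fill implicit hydrogens from standard valence (C 4, N 3, O 2, S 2, halogen 1):
  atom 1: C, bond orders sum to 1 (valence 4) → 3 H
  atom 2: C, bond orders sum to 4 (valence 4) → 0 H
  atom 3: C, bond orders sum to 3 (valence 4) → 1 H
  atom 4: C, bond orders sum to 3 (valence 4) → 1 H
  atom 5: C, bond orders sum to 4 (valence 4) → 0 H
  atom 6: C, bond orders sum to 1 (valence 4) → 3 H
  atom 7: C, bond orders sum to 3 (valence 4) → 1 H
  atom 8: C, bond orders sum to 3 (valence 4) → 1 H
Totals → C:8, H:10.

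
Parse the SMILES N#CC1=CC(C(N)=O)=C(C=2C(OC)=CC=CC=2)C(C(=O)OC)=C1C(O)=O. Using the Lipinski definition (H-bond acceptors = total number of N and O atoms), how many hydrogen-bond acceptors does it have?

N atoms: 2; O atoms: 6.
Lipinski HBA = 2 + 6 = 8.

8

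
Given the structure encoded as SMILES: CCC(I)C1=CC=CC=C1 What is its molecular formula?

Walk through each heavy atom and fill implicit hydrogens from standard valence (C 4, N 3, O 2, S 2, halogen 1):
  atom 1: C, bond orders sum to 1 (valence 4) → 3 H
  atom 2: C, bond orders sum to 2 (valence 4) → 2 H
  atom 3: C, bond orders sum to 3 (valence 4) → 1 H
  atom 4: I (halogen, monovalent) → 0 H
  atom 5: C, bond orders sum to 4 (valence 4) → 0 H
  atom 6: C, bond orders sum to 3 (valence 4) → 1 H
  atom 7: C, bond orders sum to 3 (valence 4) → 1 H
  atom 8: C, bond orders sum to 3 (valence 4) → 1 H
  atom 9: C, bond orders sum to 3 (valence 4) → 1 H
  atom 10: C, bond orders sum to 3 (valence 4) → 1 H
Totals → C:9, H:11, I:1.

C9H11I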